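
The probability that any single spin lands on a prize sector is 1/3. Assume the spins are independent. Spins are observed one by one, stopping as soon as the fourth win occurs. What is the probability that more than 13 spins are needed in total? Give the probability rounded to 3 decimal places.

0.322

Needing more than 13 spins ⇔ fewer than 4 successes in the first 13. With X ~ Binomial(13, 0.333333), P(Y > 13) = P(X ≤ 3).
  k=0: C(13,0)·0.333333^0·0.666667^13 = 0.00514
  k=1: C(13,1)·0.333333^1·0.666667^12 = 0.03340
  k=2: C(13,2)·0.333333^2·0.666667^11 = 0.10020
  k=3: C(13,3)·0.333333^3·0.666667^10 = 0.18369
P(X ≤ 3) = 0.32242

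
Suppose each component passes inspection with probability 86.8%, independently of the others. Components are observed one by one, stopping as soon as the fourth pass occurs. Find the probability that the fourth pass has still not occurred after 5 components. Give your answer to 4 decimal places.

Needing more than 5 components ⇔ fewer than 4 successes in the first 5. With X ~ Binomial(5, 0.868), P(Y > 5) = P(X ≤ 3).
  k=0: C(5,0)·0.868^0·0.132^5 = 0.000040
  k=1: C(5,1)·0.868^1·0.132^4 = 0.001318
  k=2: C(5,2)·0.868^2·0.132^3 = 0.017329
  k=3: C(5,3)·0.868^3·0.132^2 = 0.113948
P(X ≤ 3) = 0.132634

0.1326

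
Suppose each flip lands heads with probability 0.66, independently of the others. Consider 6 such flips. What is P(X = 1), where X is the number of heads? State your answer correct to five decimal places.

0.01799

X ~ Binomial(n=6, p=0.66).
P(X=1) = C(6,1) · p^1 · (1−p)^5
= 6 · 0.66 · 0.0045435 = 0.0179924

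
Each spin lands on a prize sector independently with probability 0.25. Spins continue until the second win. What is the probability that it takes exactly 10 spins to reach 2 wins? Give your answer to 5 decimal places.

0.05631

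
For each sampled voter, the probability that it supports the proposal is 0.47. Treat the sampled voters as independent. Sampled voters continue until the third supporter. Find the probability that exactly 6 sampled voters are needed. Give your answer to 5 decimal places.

0.15457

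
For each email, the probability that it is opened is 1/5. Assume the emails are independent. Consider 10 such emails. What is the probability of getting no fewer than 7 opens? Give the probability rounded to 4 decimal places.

X ~ Binomial(10, 0.20); P(X ≥ 7) = Σ C(10,k) p^k (1−p)^(10−k) over k:
  k=7: C(10,7)·0.20^7·0.80^3 = 0.000786
  k=8: C(10,8)·0.20^8·0.80^2 = 0.000074
  k=9: C(10,9)·0.20^9·0.80^1 = 0.000004
  k=10: C(10,10)·0.20^10·0.80^0 = 0.000000
Total = 0.000864

0.0009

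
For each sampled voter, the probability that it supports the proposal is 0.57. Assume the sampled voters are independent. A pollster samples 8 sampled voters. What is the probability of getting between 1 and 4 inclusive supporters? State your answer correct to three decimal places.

X ~ Binomial(8, 0.57); P(1 ≤ X ≤ 4) = Σ C(8,k) p^k (1−p)^(8−k) over k:
  k=1: C(8,1)·0.57^1·0.43^7 = 0.01239
  k=2: C(8,2)·0.57^2·0.43^6 = 0.05751
  k=3: C(8,3)·0.57^3·0.43^5 = 0.15246
  k=4: C(8,4)·0.57^4·0.43^4 = 0.25262
Total = 0.47498

0.475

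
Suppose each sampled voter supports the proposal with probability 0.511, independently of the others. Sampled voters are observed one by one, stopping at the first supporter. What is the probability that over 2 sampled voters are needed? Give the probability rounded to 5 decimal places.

Y = number of sampled voters to the first success; geometric, p = 0.511.
P(Y > 2) = P(first 2 all fail) = (1−p)^2 = 0.2391210

0.23912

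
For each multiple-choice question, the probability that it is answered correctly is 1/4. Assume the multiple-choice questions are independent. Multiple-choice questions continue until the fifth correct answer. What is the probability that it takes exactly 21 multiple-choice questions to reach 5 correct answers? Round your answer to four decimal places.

Y = trial on which the fifth success occurs; negative binomial, r=5, p=0.25.
P(Y=21) = C(20,4) · p^5 · (1−p)^16
= 4845 · 0.00097656 · 0.010023 = 0.047421

0.0474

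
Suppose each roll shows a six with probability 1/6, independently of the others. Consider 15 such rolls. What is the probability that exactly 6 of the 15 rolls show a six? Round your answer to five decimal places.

0.02079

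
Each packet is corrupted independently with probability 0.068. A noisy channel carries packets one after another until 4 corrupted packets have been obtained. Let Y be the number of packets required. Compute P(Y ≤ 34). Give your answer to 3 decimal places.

Finishing within 34 packets ⇔ at least 4 successes in the first 34. With X ~ Binomial(34, 0.068), P(Y ≤ 34) = 1 − P(X ≤ 3).
  k=0: C(34,0)·0.068^0·0.932^34 = 0.09123
  k=1: C(34,1)·0.068^1·0.932^33 = 0.22631
  k=2: C(34,2)·0.068^2·0.932^32 = 0.27245
  k=3: C(34,3)·0.068^3·0.932^31 = 0.21204
1 − 0.80203 = 0.19797

0.198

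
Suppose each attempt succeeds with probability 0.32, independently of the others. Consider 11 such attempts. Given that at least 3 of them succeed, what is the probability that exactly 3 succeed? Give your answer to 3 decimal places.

X ~ Binomial(11, 0.32). Want P(X=3 | X≥3) = P(X=3) / P(X≥3).
P(X=3) = C(11,3)·0.32^3·0.68^8 = 0.24718
P(X≥3) = 1 − 0.01437 − 0.07441 − 0.17508 = 0.73613
Ratio = 0.24718 / 0.73613 = 0.33578

0.336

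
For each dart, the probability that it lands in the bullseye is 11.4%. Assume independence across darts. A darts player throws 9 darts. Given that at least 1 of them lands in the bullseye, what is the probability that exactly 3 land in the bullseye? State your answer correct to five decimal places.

0.09072

X ~ Binomial(9, 0.114). Want P(X=3 | X≥1) = P(X=3) / P(X≥1).
P(X=3) = C(9,3)·0.114^3·0.886^6 = 0.0602000
P(X≥1) = 1 − 0.3364368 = 0.6635632
Ratio = 0.0602000 / 0.6635632 = 0.0907223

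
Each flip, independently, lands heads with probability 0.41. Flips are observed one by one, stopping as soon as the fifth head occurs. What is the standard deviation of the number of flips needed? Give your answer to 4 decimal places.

4.1892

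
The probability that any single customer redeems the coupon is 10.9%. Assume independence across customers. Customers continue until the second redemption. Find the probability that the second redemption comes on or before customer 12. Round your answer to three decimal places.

0.382

Finishing within 12 customers ⇔ at least 2 successes in the first 12. With X ~ Binomial(12, 0.109), P(Y ≤ 12) = 1 − P(X ≤ 1).
  k=0: C(12,0)·0.109^0·0.891^12 = 0.25034
  k=1: C(12,1)·0.109^1·0.891^11 = 0.36750
1 − 0.61785 = 0.38215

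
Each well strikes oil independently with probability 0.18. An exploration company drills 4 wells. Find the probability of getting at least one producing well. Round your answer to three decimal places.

0.548

P(at least one) = 1 − P(none) = 1 − (1 − 0.18)^4
= 1 − 0.45212 = 0.54788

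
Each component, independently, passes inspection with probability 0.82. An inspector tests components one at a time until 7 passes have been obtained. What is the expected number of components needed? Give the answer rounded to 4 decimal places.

Y = total components until the seventh success; negative binomial with r=7, p=0.82.
E[Y] = r / p = 7 / 0.82 = 8.536585

8.5366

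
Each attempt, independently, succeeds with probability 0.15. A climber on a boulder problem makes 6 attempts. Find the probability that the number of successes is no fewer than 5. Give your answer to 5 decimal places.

X ~ Binomial(6, 0.15); P(X ≥ 5) = Σ C(6,k) p^k (1−p)^(6−k) over k:
  k=5: C(6,5)·0.15^5·0.85^1 = 0.0003873
  k=6: C(6,6)·0.15^6·0.85^0 = 0.0000114
Total = 0.0003987

0.00040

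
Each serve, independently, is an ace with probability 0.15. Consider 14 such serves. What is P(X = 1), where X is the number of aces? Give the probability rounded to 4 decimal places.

0.2539

X ~ Binomial(n=14, p=0.15).
P(X=1) = C(14,1) · p^1 · (1−p)^13
= 14 · 0.15 · 0.12091 = 0.253902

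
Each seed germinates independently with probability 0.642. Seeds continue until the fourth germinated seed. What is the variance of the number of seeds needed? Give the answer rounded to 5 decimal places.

3.47435

Y = total seeds until the fourth success; negative binomial with r=4, p=0.642.
Var(Y) = r(1−p)/p² = 4·0.358 / 0.642² = 3.4743452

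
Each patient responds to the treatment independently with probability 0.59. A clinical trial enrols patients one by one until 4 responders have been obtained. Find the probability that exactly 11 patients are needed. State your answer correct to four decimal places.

0.0283

Y = trial on which the fourth success occurs; negative binomial, r=4, p=0.59.
P(Y=11) = C(10,3) · p^4 · (1−p)^7
= 120 · 0.12117 · 0.0019475 = 0.028319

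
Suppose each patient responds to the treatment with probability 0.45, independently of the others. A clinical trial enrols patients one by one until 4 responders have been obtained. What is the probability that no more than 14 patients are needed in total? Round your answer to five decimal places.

Finishing within 14 patients ⇔ at least 4 successes in the first 14. With X ~ Binomial(14, 0.45), P(Y ≤ 14) = 1 − P(X ≤ 3).
  k=0: C(14,0)·0.45^0·0.55^14 = 0.0002318
  k=1: C(14,1)·0.45^1·0.55^13 = 0.0026549
  k=2: C(14,2)·0.45^2·0.55^12 = 0.0141195
  k=3: C(14,3)·0.45^3·0.55^11 = 0.0462092
1 − 0.0632154 = 0.9367846

0.93678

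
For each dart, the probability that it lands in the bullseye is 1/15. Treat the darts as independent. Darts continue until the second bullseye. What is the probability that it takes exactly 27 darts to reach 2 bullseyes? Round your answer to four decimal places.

0.0206

Y = trial on which the second success occurs; negative binomial, r=2, p=0.066667.
P(Y=27) = C(26,1) · p^2 · (1−p)^25
= 26 · 0.0044444 · 0.1782 = 0.020593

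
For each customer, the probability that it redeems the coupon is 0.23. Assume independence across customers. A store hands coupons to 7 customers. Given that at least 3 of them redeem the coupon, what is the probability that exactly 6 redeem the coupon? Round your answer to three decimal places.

0.004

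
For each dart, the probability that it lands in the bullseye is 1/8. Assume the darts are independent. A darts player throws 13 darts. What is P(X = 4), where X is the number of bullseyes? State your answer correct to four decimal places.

0.0525

X ~ Binomial(n=13, p=0.125).
P(X=4) = C(13,4) · p^4 · (1−p)^9
= 715 · 0.00024414 · 0.30066 = 0.052483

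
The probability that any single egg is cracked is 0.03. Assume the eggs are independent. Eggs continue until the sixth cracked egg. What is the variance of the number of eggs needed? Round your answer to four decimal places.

Y = total eggs until the sixth success; negative binomial with r=6, p=0.03.
Var(Y) = r(1−p)/p² = 6·0.97 / 0.03² = 6466.666667

6466.6667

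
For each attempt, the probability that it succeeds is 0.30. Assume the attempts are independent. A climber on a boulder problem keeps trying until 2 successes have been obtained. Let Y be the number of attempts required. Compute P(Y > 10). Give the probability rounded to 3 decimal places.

Needing more than 10 attempts ⇔ fewer than 2 successes in the first 10. With X ~ Binomial(10, 0.30), P(Y > 10) = P(X ≤ 1).
  k=0: C(10,0)·0.30^0·0.70^10 = 0.02825
  k=1: C(10,1)·0.30^1·0.70^9 = 0.12106
P(X ≤ 1) = 0.14931

0.149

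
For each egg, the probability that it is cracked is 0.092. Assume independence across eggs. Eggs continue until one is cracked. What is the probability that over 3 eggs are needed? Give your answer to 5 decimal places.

0.74861

Y = number of eggs to the first success; geometric, p = 0.092.
P(Y > 3) = P(first 3 all fail) = (1−p)^3 = 0.7486133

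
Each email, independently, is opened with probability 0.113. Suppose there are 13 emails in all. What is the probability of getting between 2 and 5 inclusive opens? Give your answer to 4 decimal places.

0.4394

X ~ Binomial(13, 0.113); P(2 ≤ X ≤ 5) = Σ C(13,k) p^k (1−p)^(13−k) over k:
  k=2: C(13,2)·0.113^2·0.887^11 = 0.266325
  k=3: C(13,3)·0.113^3·0.887^10 = 0.124405
  k=4: C(13,4)·0.113^4·0.887^9 = 0.039622
  k=5: C(13,5)·0.113^5·0.887^8 = 0.009086
Total = 0.439437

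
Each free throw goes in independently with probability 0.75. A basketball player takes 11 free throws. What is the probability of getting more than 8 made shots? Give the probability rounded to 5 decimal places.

X ~ Binomial(11, 0.75); P(X ≥ 9) = Σ C(11,k) p^k (1−p)^(11−k) over k:
  k=9: C(11,9)·0.75^9·0.25^2 = 0.2581036
  k=10: C(11,10)·0.75^10·0.25^1 = 0.1548622
  k=11: C(11,11)·0.75^11·0.25^0 = 0.0422351
Total = 0.4552009

0.45520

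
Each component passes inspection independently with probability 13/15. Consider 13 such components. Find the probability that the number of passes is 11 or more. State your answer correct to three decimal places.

0.754

X ~ Binomial(13, 0.866667); P(X ≥ 11) = Σ C(13,k) p^k (1−p)^(13−k) over k:
  k=11: C(13,11)·0.866667^11·0.133333^2 = 0.28731
  k=12: C(13,12)·0.866667^12·0.133333^1 = 0.31125
  k=13: C(13,13)·0.866667^13·0.133333^0 = 0.15562
Total = 0.75418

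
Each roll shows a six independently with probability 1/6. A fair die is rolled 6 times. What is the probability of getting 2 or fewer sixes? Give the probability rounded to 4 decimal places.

0.9377

X ~ Binomial(6, 0.166667); P(X ≤ 2) = Σ C(6,k) p^k (1−p)^(6−k) over k:
  k=0: C(6,0)·0.166667^0·0.833333^6 = 0.334898
  k=1: C(6,1)·0.166667^1·0.833333^5 = 0.401878
  k=2: C(6,2)·0.166667^2·0.833333^4 = 0.200939
Total = 0.937714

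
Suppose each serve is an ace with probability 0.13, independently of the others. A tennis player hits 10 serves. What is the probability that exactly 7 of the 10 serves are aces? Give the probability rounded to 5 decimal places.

0.00005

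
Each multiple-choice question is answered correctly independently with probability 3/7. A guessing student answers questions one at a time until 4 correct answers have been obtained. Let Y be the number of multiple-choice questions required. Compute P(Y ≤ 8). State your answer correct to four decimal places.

Finishing within 8 multiple-choice questions ⇔ at least 4 successes in the first 8. With X ~ Binomial(8, 0.428571), P(Y ≤ 8) = 1 − P(X ≤ 3).
  k=0: C(8,0)·0.428571^0·0.571429^8 = 0.011368
  k=1: C(8,1)·0.428571^1·0.571429^7 = 0.068210
  k=2: C(8,2)·0.428571^2·0.571429^6 = 0.179051
  k=3: C(8,3)·0.428571^3·0.571429^5 = 0.268576
1 − 0.527205 = 0.472795

0.4728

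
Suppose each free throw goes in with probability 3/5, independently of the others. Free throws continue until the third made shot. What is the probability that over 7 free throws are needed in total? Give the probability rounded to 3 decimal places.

Needing more than 7 free throws ⇔ fewer than 3 successes in the first 7. With X ~ Binomial(7, 0.60), P(Y > 7) = P(X ≤ 2).
  k=0: C(7,0)·0.60^0·0.40^7 = 0.00164
  k=1: C(7,1)·0.60^1·0.40^6 = 0.01720
  k=2: C(7,2)·0.60^2·0.40^5 = 0.07741
P(X ≤ 2) = 0.09626

0.096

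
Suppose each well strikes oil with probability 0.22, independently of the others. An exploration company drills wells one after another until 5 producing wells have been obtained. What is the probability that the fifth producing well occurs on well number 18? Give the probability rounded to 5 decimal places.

Y = trial on which the fifth success occurs; negative binomial, r=5, p=0.22.
P(Y=18) = C(17,4) · p^5 · (1−p)^13
= 2380 · 0.00051536 · 0.039558 = 0.0485199

0.04852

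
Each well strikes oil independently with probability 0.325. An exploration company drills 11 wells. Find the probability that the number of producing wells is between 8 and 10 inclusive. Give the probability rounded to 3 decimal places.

X ~ Binomial(11, 0.325); P(8 ≤ X ≤ 10) = Σ C(11,k) p^k (1−p)^(11−k) over k:
  k=8: C(11,8)·0.325^8·0.675^3 = 0.00632
  k=9: C(11,9)·0.325^9·0.675^2 = 0.00101
  k=10: C(11,10)·0.325^10·0.675^1 = 0.00010
Total = 0.00743

0.007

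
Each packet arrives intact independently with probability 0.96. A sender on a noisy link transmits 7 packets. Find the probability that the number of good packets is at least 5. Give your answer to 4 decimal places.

0.9980

X ~ Binomial(7, 0.96); P(X ≥ 5) = Σ C(7,k) p^k (1−p)^(7−k) over k:
  k=5: C(7,5)·0.96^5·0.04^2 = 0.027397
  k=6: C(7,6)·0.96^6·0.04^1 = 0.219172
  k=7: C(7,7)·0.96^7·0.04^0 = 0.751447
Total = 0.998016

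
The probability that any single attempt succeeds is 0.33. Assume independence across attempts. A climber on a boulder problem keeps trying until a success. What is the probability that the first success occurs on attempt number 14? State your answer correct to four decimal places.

Geometric (trials to first success), p = 0.33.
P(Y = 14) = (1−p)^13 · p = 0.0054824 · 0.33 = 0.001809

0.0018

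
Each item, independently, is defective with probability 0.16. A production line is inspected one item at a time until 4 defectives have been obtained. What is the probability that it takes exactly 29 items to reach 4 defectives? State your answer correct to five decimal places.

Y = trial on which the fourth success occurs; negative binomial, r=4, p=0.16.
P(Y=29) = C(28,3) · p^4 · (1−p)^25
= 3276 · 0.00065536 · 0.012793 = 0.0274667

0.02747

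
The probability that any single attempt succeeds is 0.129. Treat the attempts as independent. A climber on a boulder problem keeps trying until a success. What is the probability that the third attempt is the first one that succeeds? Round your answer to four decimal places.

Geometric (trials to first success), p = 0.129.
P(Y = 3) = (1−p)^2 · p = 0.75864 · 0.129 = 0.097865

0.0979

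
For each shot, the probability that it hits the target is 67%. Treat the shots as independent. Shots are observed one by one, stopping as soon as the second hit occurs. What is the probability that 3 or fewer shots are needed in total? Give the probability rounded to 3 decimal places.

Finishing within 3 shots ⇔ at least 2 successes in the first 3. With X ~ Binomial(3, 0.67), P(Y ≤ 3) = 1 − P(X ≤ 1).
  k=0: C(3,0)·0.67^0·0.33^3 = 0.03594
  k=1: C(3,1)·0.67^1·0.33^2 = 0.21889
1 − 0.25483 = 0.74517

0.745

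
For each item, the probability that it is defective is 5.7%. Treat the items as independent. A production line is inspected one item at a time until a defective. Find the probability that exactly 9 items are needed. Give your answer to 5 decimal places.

0.03564

Geometric (trials to first success), p = 0.057.
P(Y = 9) = (1−p)^8 · p = 0.62531 · 0.057 = 0.0356425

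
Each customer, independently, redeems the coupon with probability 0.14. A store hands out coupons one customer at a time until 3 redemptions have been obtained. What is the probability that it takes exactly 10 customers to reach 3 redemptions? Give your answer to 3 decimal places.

0.034

Y = trial on which the third success occurs; negative binomial, r=3, p=0.14.
P(Y=10) = C(9,2) · p^3 · (1−p)^7
= 36 · 0.002744 · 0.34793 = 0.03437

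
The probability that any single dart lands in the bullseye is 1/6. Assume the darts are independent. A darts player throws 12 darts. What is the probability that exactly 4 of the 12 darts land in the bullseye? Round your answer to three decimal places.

0.089

X ~ Binomial(n=12, p=0.166667).
P(X=4) = C(12,4) · p^4 · (1−p)^8
= 495 · 0.0007716 · 0.23257 = 0.08883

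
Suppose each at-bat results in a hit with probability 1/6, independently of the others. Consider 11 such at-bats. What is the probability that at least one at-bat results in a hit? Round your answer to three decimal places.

0.865

P(at least one) = 1 − P(none) = 1 − (1 − 0.166667)^11
= 1 − 0.13459 = 0.86541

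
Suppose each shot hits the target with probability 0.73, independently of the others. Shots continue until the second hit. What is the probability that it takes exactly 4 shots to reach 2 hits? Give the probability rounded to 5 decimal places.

Y = trial on which the second success occurs; negative binomial, r=2, p=0.73.
P(Y=4) = C(3,1) · p^2 · (1−p)^2
= 3 · 0.5329 · 0.0729 = 0.1165452

0.11655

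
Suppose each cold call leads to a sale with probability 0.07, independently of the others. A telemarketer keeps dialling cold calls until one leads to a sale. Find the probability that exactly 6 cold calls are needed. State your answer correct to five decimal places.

0.04870

Geometric (trials to first success), p = 0.07.
P(Y = 6) = (1−p)^5 · p = 0.69569 · 0.07 = 0.0486982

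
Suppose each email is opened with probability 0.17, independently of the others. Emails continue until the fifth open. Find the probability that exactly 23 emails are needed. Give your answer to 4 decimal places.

Y = trial on which the fifth success occurs; negative binomial, r=5, p=0.17.
P(Y=23) = C(22,4) · p^5 · (1−p)^18
= 7315 · 0.00014199 · 0.034947 = 0.036296

0.0363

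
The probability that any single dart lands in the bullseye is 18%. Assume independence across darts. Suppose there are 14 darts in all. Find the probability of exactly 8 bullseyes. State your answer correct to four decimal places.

0.0010

X ~ Binomial(n=14, p=0.18).
P(X=8) = C(14,8) · p^8 · (1−p)^6
= 3003 · 1.102e-06 · 0.30401 = 0.001006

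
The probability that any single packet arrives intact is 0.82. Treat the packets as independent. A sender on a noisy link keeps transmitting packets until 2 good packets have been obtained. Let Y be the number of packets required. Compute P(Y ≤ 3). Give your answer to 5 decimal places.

Finishing within 3 packets ⇔ at least 2 successes in the first 3. With X ~ Binomial(3, 0.82), P(Y ≤ 3) = 1 − P(X ≤ 1).
  k=0: C(3,0)·0.82^0·0.18^3 = 0.0058320
  k=1: C(3,1)·0.82^1·0.18^2 = 0.0797040
1 − 0.0855360 = 0.9144640

0.91446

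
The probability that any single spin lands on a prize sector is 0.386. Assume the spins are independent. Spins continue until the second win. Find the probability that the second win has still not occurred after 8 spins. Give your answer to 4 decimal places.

Needing more than 8 spins ⇔ fewer than 2 successes in the first 8. With X ~ Binomial(8, 0.386), P(Y > 8) = P(X ≤ 1).
  k=0: C(8,0)·0.386^0·0.614^8 = 0.020200
  k=1: C(8,1)·0.386^1·0.614^7 = 0.101591
P(X ≤ 1) = 0.121791

0.1218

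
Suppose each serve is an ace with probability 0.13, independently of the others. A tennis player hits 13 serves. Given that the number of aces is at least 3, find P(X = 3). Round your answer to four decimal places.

X ~ Binomial(13, 0.13). Want P(X=3 | X≥3) = P(X=3) / P(X≥3).
P(X=3) = C(13,3)·0.13^3·0.87^10 = 0.156095
P(X≥3) = 1 − 0.163588 − 0.317774 − 0.284900 = 0.233738
Ratio = 0.156095 / 0.233738 = 0.667818

0.6678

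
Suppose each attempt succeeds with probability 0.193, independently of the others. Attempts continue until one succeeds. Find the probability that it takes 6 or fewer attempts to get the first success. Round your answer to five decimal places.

0.72379

Y = number of attempts to the first success; geometric, p = 0.193.
P(Y ≤ 6) = 1 − (1−p)^6 = 1 − 0.2762112 = 0.7237888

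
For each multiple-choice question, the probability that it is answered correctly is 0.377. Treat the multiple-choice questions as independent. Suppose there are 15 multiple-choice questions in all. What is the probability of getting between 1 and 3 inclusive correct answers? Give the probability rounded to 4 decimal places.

0.1226

X ~ Binomial(15, 0.377); P(1 ≤ X ≤ 3) = Σ C(15,k) p^k (1−p)^(15−k) over k:
  k=1: C(15,1)·0.377^1·0.623^14 = 0.007504
  k=2: C(15,2)·0.377^2·0.623^13 = 0.031785
  k=3: C(15,3)·0.377^3·0.623^12 = 0.083347
Total = 0.122636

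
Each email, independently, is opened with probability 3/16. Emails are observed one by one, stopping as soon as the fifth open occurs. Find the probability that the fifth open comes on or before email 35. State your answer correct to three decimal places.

0.812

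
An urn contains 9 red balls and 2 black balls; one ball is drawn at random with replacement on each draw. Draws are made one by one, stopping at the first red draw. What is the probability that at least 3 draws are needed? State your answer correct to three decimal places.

Y = number of draws to the first success; geometric, p = 0.818182.
P(Y > 2) = P(first 2 all fail) = (1−p)^2 = 0.03306

0.033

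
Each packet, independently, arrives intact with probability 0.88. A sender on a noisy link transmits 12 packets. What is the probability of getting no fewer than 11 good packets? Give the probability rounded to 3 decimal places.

X ~ Binomial(12, 0.88); P(X ≥ 11) = Σ C(12,k) p^k (1−p)^(12−k) over k:
  k=11: C(12,11)·0.88^11·0.12^1 = 0.35292
  k=12: C(12,12)·0.88^12·0.12^0 = 0.21567
Total = 0.56859

0.569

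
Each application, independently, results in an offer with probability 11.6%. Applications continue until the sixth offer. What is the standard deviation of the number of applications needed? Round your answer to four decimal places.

19.8538

Y = total applications until the sixth success; negative binomial with r=6, p=0.116.
SD(Y) = √[r(1−p)/p²] = √(394.173603) = 19.853806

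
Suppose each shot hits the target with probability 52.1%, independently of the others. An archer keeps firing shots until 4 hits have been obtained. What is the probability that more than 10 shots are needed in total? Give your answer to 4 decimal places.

Needing more than 10 shots ⇔ fewer than 4 successes in the first 10. With X ~ Binomial(10, 0.521), P(Y > 10) = P(X ≤ 3).
  k=0: C(10,0)·0.521^0·0.479^10 = 0.000636
  k=1: C(10,1)·0.521^1·0.479^9 = 0.006916
  k=2: C(10,2)·0.521^2·0.479^8 = 0.033851
  k=3: C(10,3)·0.521^3·0.479^7 = 0.098185
P(X ≤ 3) = 0.139587

0.1396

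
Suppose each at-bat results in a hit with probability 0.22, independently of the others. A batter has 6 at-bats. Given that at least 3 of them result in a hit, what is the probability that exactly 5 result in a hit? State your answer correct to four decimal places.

X ~ Binomial(6, 0.22). Want P(X=5 | X≥3) = P(X=5) / P(X≥3).
P(X=5) = C(6,5)·0.22^5·0.78^1 = 0.002412
P(X≥3) = 1 − 0.225200 − 0.381107 − 0.268729 = 0.124964
Ratio = 0.002412 / 0.124964 = 0.019301

0.0193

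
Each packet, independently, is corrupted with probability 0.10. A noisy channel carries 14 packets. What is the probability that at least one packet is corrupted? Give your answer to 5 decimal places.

P(at least one) = 1 − P(none) = 1 − (1 − 0.10)^14
= 1 − 0.2287679 = 0.7712321

0.77123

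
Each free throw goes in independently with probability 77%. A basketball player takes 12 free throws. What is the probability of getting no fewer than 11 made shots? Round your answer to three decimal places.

X ~ Binomial(12, 0.77); P(X ≥ 11) = Σ C(12,k) p^k (1−p)^(12−k) over k:
  k=11: C(12,11)·0.77^11·0.23^1 = 0.15571
  k=12: C(12,12)·0.77^12·0.23^0 = 0.04344
Total = 0.19915

0.199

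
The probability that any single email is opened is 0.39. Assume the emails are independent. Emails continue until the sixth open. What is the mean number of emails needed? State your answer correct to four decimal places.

15.3846

Y = total emails until the sixth success; negative binomial with r=6, p=0.39.
E[Y] = r / p = 6 / 0.39 = 15.384615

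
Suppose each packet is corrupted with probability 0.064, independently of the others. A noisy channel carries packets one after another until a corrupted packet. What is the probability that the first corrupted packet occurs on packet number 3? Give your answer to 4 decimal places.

Geometric (trials to first success), p = 0.064.
P(Y = 3) = (1−p)^2 · p = 0.8761 · 0.064 = 0.056070

0.0561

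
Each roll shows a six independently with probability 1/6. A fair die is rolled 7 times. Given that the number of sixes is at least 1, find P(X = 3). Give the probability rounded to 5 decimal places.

X ~ Binomial(7, 0.166667). Want P(X=3 | X≥1) = P(X=3) / P(X≥1).
P(X=3) = C(7,3)·0.166667^3·0.833333^4 = 0.0781429
P(X≥1) = 1 − 0.2790816 = 0.7209184
Ratio = 0.0781429 / 0.7209184 = 0.1083935

0.10839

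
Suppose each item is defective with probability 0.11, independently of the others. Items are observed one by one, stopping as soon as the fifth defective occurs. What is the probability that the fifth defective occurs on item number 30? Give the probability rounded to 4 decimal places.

0.0208

Y = trial on which the fifth success occurs; negative binomial, r=5, p=0.11.
P(Y=30) = C(29,4) · p^5 · (1−p)^25
= 23751 · 1.6105e-05 · 0.054294 = 0.020768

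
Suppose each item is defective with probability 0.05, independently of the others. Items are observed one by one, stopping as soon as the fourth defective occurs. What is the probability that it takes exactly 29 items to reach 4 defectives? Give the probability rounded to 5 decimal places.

0.00568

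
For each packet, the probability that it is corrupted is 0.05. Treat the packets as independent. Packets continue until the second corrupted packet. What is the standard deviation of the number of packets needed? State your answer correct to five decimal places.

27.56810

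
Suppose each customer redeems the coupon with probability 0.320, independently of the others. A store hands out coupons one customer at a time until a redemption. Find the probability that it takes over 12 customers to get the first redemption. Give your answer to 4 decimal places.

Y = number of customers to the first success; geometric, p = 0.32.
P(Y > 12) = P(first 12 all fail) = (1−p)^12 = 0.009775

0.0098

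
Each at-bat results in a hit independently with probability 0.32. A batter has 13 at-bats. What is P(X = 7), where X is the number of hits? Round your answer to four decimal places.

0.0583

X ~ Binomial(n=13, p=0.32).
P(X=7) = C(13,7) · p^7 · (1−p)^6
= 1716 · 0.0003436 · 0.098867 = 0.058294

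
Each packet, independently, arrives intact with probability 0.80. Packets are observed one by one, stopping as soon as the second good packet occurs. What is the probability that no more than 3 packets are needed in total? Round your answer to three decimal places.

Finishing within 3 packets ⇔ at least 2 successes in the first 3. With X ~ Binomial(3, 0.80), P(Y ≤ 3) = 1 − P(X ≤ 1).
  k=0: C(3,0)·0.80^0·0.20^3 = 0.00800
  k=1: C(3,1)·0.80^1·0.20^2 = 0.09600
1 − 0.10400 = 0.89600

0.896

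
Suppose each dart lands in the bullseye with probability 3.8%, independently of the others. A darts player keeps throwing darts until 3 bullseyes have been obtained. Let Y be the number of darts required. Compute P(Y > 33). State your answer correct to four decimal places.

Needing more than 33 darts ⇔ fewer than 3 successes in the first 33. With X ~ Binomial(33, 0.038), P(Y > 33) = P(X ≤ 2).
  k=0: C(33,0)·0.038^0·0.962^33 = 0.278469
  k=1: C(33,1)·0.038^1·0.962^32 = 0.362994
  k=2: C(33,2)·0.038^2·0.962^31 = 0.229418
P(X ≤ 2) = 0.870882

0.8709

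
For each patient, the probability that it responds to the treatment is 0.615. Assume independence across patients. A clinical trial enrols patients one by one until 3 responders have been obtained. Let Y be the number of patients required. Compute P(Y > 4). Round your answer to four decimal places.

Needing more than 4 patients ⇔ fewer than 3 successes in the first 4. With X ~ Binomial(4, 0.615), P(Y > 4) = P(X ≤ 2).
  k=0: C(4,0)·0.615^0·0.385^4 = 0.021971
  k=1: C(4,1)·0.615^1·0.385^3 = 0.140384
  k=2: C(4,2)·0.615^2·0.385^2 = 0.336374
P(X ≤ 2) = 0.498729

0.4987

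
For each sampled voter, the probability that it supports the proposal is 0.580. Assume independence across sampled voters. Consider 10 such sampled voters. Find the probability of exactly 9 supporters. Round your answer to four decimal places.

0.0312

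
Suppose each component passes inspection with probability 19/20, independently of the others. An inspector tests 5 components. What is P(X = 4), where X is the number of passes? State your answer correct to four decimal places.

0.2036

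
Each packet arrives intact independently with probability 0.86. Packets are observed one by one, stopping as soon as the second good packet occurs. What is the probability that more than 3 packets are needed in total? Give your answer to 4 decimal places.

0.0533

Needing more than 3 packets ⇔ fewer than 2 successes in the first 3. With X ~ Binomial(3, 0.86), P(Y > 3) = P(X ≤ 1).
  k=0: C(3,0)·0.86^0·0.14^3 = 0.002744
  k=1: C(3,1)·0.86^1·0.14^2 = 0.050568
P(X ≤ 1) = 0.053312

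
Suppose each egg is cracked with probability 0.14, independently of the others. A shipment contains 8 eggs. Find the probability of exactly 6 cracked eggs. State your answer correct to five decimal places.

0.00016

X ~ Binomial(n=8, p=0.14).
P(X=6) = C(8,6) · p^6 · (1−p)^2
= 28 · 7.5295e-06 · 0.7396 = 0.0001559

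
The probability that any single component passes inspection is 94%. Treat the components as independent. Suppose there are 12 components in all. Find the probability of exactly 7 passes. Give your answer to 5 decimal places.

0.00040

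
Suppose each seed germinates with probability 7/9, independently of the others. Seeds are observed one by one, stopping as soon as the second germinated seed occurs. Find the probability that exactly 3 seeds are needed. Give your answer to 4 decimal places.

Y = trial on which the second success occurs; negative binomial, r=2, p=0.777778.
P(Y=3) = C(2,1) · p^2 · (1−p)^1
= 2 · 0.60494 · 0.22222 = 0.268861

0.2689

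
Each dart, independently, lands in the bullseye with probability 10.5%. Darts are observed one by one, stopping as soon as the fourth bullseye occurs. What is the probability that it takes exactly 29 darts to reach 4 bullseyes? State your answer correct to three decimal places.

0.025

Y = trial on which the fourth success occurs; negative binomial, r=4, p=0.105.
P(Y=29) = C(28,3) · p^4 · (1−p)^25
= 3276 · 0.00012155 · 0.062456 = 0.02487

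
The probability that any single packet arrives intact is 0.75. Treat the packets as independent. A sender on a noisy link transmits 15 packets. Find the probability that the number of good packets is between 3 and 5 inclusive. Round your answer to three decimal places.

0.001

X ~ Binomial(15, 0.75); P(3 ≤ X ≤ 5) = Σ C(15,k) p^k (1−p)^(15−k) over k:
  k=3: C(15,3)·0.75^3·0.25^12 = 0.00001
  k=4: C(15,4)·0.75^4·0.25^11 = 0.00010
  k=5: C(15,5)·0.75^5·0.25^10 = 0.00068
Total = 0.00079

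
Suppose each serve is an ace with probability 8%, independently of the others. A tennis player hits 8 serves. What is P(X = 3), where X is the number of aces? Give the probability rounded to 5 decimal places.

X ~ Binomial(n=8, p=0.08).
P(X=3) = C(8,3) · p^3 · (1−p)^5
= 56 · 0.000512 · 0.65908 = 0.0188972

0.01890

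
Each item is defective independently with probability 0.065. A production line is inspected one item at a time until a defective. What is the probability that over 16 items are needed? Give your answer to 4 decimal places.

Y = number of items to the first success; geometric, p = 0.065.
P(Y > 16) = P(first 16 all fail) = (1−p)^16 = 0.341182

0.3412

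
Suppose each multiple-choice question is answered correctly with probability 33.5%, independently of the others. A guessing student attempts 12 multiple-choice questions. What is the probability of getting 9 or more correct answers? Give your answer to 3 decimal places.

0.004

X ~ Binomial(12, 0.335); P(X ≥ 9) = Σ C(12,k) p^k (1−p)^(12−k) over k:
  k=9: C(12,9)·0.335^9·0.665^3 = 0.00344
  k=10: C(12,10)·0.335^10·0.665^2 = 0.00052
  k=11: C(12,11)·0.335^11·0.665^1 = 0.00005
  k=12: C(12,12)·0.335^12·0.665^0 = 0.00000
Total = 0.00401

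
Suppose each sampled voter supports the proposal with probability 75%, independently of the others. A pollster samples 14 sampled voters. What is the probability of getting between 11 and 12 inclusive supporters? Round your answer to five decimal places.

0.42037

X ~ Binomial(14, 0.75); P(11 ≤ X ≤ 12) = Σ C(14,k) p^k (1−p)^(14−k) over k:
  k=11: C(14,11)·0.75^11·0.25^3 = 0.2402123
  k=12: C(14,12)·0.75^12·0.25^2 = 0.1801593
Total = 0.4203716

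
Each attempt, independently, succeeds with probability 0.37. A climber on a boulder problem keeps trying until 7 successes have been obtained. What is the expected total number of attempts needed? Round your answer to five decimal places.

18.91892

Y = total attempts until the seventh success; negative binomial with r=7, p=0.37.
E[Y] = r / p = 7 / 0.37 = 18.9189189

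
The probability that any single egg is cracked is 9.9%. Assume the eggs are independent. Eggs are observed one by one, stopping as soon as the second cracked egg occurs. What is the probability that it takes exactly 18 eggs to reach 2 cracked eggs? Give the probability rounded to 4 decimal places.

Y = trial on which the second success occurs; negative binomial, r=2, p=0.099.
P(Y=18) = C(17,1) · p^2 · (1−p)^16
= 17 · 0.009801 · 0.18862 = 0.031428

0.0314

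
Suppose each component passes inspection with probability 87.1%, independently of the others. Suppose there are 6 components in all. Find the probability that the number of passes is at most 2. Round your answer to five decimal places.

0.00334

X ~ Binomial(6, 0.871); P(X ≤ 2) = Σ C(6,k) p^k (1−p)^(6−k) over k:
  k=0: C(6,0)·0.871^0·0.129^6 = 0.0000046
  k=1: C(6,1)·0.871^1·0.129^5 = 0.0001867
  k=2: C(6,2)·0.871^2·0.129^4 = 0.0031513
Total = 0.0033426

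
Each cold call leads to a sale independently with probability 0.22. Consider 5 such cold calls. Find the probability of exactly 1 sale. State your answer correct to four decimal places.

X ~ Binomial(n=5, p=0.22).
P(X=1) = C(5,1) · p^1 · (1−p)^4
= 5 · 0.22 · 0.37015 = 0.407166

0.4072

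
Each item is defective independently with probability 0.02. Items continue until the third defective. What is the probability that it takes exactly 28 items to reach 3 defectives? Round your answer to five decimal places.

Y = trial on which the third success occurs; negative binomial, r=3, p=0.02.
P(Y=28) = C(27,2) · p^3 · (1−p)^25
= 351 · 8e-06 · 0.60346 = 0.0016945

0.00169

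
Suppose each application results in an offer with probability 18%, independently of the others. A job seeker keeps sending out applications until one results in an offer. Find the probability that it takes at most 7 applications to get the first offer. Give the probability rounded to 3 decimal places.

Y = number of applications to the first success; geometric, p = 0.18.
P(Y ≤ 7) = 1 − (1−p)^7 = 1 − 0.24929 = 0.75071

0.751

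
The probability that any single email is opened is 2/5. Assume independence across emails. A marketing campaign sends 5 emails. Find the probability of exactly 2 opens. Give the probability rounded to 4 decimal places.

0.3456

X ~ Binomial(n=5, p=0.40).
P(X=2) = C(5,2) · p^2 · (1−p)^3
= 10 · 0.16 · 0.216 = 0.345600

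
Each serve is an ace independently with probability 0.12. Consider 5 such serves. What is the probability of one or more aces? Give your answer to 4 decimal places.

P(at least one) = 1 − P(none) = 1 − (1 − 0.12)^5
= 1 − 0.527732 = 0.472268

0.4723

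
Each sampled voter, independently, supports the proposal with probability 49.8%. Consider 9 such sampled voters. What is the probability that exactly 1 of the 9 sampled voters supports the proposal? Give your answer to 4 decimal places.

0.0181

X ~ Binomial(n=9, p=0.498).
P(X=1) = C(9,1) · p^1 · (1−p)^8
= 9 · 0.498 · 0.004033 = 0.018076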